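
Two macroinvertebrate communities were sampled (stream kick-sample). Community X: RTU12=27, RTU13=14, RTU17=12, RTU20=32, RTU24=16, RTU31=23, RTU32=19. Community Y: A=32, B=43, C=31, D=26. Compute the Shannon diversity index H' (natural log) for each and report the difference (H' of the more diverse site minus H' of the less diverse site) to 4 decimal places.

0.5232

Community X: N=143, proportions 0.188811, 0.097902, 0.083916, 0.223776, 0.111888, 0.160839, 0.132867, giving H' = 1.892362 (working shown to 6 dp, full precision carried).
Community Y: N=132, proportions 0.242424, 0.325758, 0.234848, 0.19697, giving H' = 1.369171.
Difference = |1.892362 − 1.369171| = 0.523191, i.e. 0.5232 to 4 decimal places.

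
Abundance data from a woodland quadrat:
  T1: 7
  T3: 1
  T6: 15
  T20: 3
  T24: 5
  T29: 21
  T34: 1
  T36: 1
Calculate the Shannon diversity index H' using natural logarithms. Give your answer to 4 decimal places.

Total N = 7+1+15+3+5+21+1+1 = 54, so the proportions are 0.12963, 0.018519, 0.277778, 0.055556, 0.092593, 0.388889, 0.018519, 0.018519 (working shown to 6 dp, full precision carried).
Each pᵢ ln pᵢ term: 0.12963×(-2.043074)=-0.264843, 0.018519×(-3.988984)=-0.073870, 0.277778×(-1.280934)=-0.355815, 0.055556×(-2.890372)=-0.160576, 0.092593×(-2.379546)=-0.220328, 0.388889×(-0.944462)=-0.367291, 0.018519×(-3.988984)=-0.073870, 0.018519×(-3.988984)=-0.073870.
Sum = -1.590463, so H' = 1.5905.

1.5905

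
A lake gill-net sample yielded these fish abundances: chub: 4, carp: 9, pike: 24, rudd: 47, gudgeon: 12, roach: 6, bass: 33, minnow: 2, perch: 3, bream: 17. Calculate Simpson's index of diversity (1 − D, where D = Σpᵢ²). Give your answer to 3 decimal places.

Total N = 4+9+24+47+12+6+33+2+3+17 = 157, so the proportions are 0.02548, 0.05732, 0.15287, 0.29936, 0.07643, 0.03822, 0.21019, 0.01274, 0.01911, 0.10828 (working shown to 5 dp, full precision carried).
D = 0.02548² + 0.05732² + 0.15287² + 0.29936² + 0.07643² + 0.03822² + 0.21019² + 0.01274² + 0.01911² + 0.10828² = 0.00065 + 0.00329 + 0.02337 + 0.08962 + 0.00584 + 0.00146 + 0.04418 + 0.00016 + 0.00037 + 0.01172 = 0.18066.
So 1 − D = 0.81934, i.e. 0.819 to 3 decimal places.

0.819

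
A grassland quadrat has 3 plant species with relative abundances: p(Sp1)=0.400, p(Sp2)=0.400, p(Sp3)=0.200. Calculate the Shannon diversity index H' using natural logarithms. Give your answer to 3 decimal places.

Each pᵢ ln pᵢ term (working shown to 5 dp, full precision carried): 0.4×(-0.91629)=-0.36652, 0.4×(-0.91629)=-0.36652, 0.2×(-1.60944)=-0.32189.
Sum = -1.05492, so H' = 1.055.

1.055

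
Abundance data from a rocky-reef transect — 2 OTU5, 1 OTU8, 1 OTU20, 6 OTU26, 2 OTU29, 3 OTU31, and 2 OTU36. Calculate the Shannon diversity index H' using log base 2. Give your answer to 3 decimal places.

2.542

Total N = 2+1+1+6+2+3+2 = 17, so the proportions are 0.11765, 0.05882, 0.05882, 0.35294, 0.11765, 0.17647, 0.11765 (working shown to 5 dp, full precision carried).
Each pᵢ log₂ pᵢ term: 0.11765×(-3.08746)=-0.36323, 0.05882×(-4.08746)=-0.24044, 0.05882×(-4.08746)=-0.24044, 0.35294×(-1.50250)=-0.53029, 0.11765×(-3.08746)=-0.36323, 0.17647×(-2.50250)=-0.44162, 0.11765×(-3.08746)=-0.36323.
Sum = -2.54248, so H' = 2.542.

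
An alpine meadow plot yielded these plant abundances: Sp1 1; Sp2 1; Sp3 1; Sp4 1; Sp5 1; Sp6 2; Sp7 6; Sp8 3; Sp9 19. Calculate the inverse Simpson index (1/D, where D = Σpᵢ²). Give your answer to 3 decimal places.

Total N = 1+1+1+1+1+2+6+3+19 = 35, so the proportions are 0.028571, 0.028571, 0.028571, 0.028571, 0.028571, 0.057143, 0.171429, 0.085714, 0.542857 (working shown to 6 dp, full precision carried).
D = 0.028571² + 0.028571² + 0.028571² + 0.028571² + 0.028571² + 0.057143² + 0.171429² + 0.085714² + 0.542857² = 0.000816 + 0.000816 + 0.000816 + 0.000816 + 0.000816 + 0.003265 + 0.029388 + 0.007347 + 0.294694 = 0.338776.
So 1/D = 2.95181, i.e. 2.952 to 3 decimal places.

2.952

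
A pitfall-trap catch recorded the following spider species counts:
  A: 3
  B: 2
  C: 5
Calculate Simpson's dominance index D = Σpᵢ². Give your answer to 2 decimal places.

Total N = 3+2+5 = 10, so the proportions are 0.3, 0.2, 0.5 (working shown to 4 dp, full precision carried).
D = 0.3² + 0.2² + 0.5² = 0.0900 + 0.0400 + 0.2500 = 0.3800.
To 2 decimal places, D = 0.38.

0.38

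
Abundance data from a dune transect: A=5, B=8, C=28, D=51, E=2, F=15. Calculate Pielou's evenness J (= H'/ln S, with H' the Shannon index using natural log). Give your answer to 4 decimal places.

0.7724

Total N = 5+8+28+51+2+15 = 109, so the proportions are 0.045872, 0.073394, 0.256881, 0.46789, 0.018349, 0.137615 (working shown to 6 dp, full precision carried).
H' = −Σ pᵢ ln pᵢ = −((-0.141372) + (-0.191700) + (-0.349138) + (-0.355373) + (-0.073361) + (-0.272931)) = 1.383874.
With S = 6 species, ln S = 1.791759, so J = 1.383874/1.791759 = 0.772355, i.e. 0.7724 to 4 decimal places.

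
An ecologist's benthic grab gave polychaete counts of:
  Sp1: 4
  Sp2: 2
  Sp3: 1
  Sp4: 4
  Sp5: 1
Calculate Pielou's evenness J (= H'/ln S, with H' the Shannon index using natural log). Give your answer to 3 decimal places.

Total N = 4+2+1+4+1 = 12, so the proportions are 0.33333, 0.16667, 0.08333, 0.33333, 0.08333 (working shown to 5 dp, full precision carried).
H' = −Σ pᵢ ln pᵢ = −((-0.36620) + (-0.29863) + (-0.20708) + (-0.36620) + (-0.20708)) = 1.44519.
With S = 5 species, ln S = 1.60944, so J = 1.44519/1.60944 = 0.89794, i.e. 0.898 to 3 decimal places.

0.898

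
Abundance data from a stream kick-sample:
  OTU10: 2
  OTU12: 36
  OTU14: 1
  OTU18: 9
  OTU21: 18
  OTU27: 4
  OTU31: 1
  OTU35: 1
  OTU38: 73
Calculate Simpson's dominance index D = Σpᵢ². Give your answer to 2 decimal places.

0.34

Total N = 2+36+1+9+18+4+1+1+73 = 145, so the proportions are 0.0138, 0.2483, 0.0069, 0.0621, 0.1241, 0.0276, 0.0069, 0.0069, 0.5034 (working shown to 4 dp, full precision carried).
D = 0.0138² + 0.2483² + 0.0069² + 0.0621² + 0.1241² + 0.0276² + 0.0069² + 0.0069² + 0.5034² = 0.0002 + 0.0616 + 0.0000 + 0.0039 + 0.0154 + 0.0008 + 0.0000 + 0.0000 + 0.2535 = 0.3355.
To 2 decimal places, D = 0.34.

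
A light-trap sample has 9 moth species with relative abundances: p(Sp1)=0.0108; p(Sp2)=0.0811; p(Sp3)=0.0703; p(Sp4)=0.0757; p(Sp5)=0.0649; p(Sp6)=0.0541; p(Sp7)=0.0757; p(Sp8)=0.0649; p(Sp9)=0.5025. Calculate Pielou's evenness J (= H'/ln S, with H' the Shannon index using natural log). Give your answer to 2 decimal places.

0.77

H' = −Σ pᵢ ln pᵢ = −((-0.0489) + (-0.2037) + (-0.1866) + (-0.1954) + (-0.1775) + (-0.1578) + (-0.1954) + (-0.1775) + (-0.3458)) = 1.6886 (working shown to 4 dp, full precision carried).
With S = 9 species, ln S = 2.1972, so J = 1.6886/2.1972 = 0.7685, i.e. 0.77 to 2 decimal places.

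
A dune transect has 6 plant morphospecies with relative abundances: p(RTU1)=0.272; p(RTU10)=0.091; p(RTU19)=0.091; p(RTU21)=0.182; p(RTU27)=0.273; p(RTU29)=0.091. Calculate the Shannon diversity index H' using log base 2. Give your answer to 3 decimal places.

2.414

Each pᵢ log₂ pᵢ term (working shown to 5 dp, full precision carried): 0.272×(-1.87832)=-0.51090, 0.091×(-3.45799)=-0.31468, 0.091×(-3.45799)=-0.31468, 0.182×(-2.45799)=-0.44735, 0.273×(-1.87303)=-0.51134, 0.091×(-3.45799)=-0.31468.
Sum = -2.41363, so H' = 2.414.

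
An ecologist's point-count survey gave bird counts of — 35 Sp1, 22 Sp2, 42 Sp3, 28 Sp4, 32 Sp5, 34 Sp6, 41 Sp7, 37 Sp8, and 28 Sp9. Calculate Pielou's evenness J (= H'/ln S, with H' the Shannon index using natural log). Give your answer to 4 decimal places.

Total N = 35+22+42+28+32+34+41+37+28 = 299, so the proportions are 0.117057, 0.073579, 0.140468, 0.093645, 0.107023, 0.113712, 0.137124, 0.123746, 0.093645 (working shown to 6 dp, full precision carried).
H' = −Σ pᵢ ln pᵢ = −((-0.251098) + (-0.191996) + (-0.275707) + (-0.221775) + (-0.239166) + (-0.247220) + (-0.272447) + (-0.258570) + (-0.221775)) = 2.179755.
With S = 9 species, ln S = 2.197225, so J = 2.179755/2.197225 = 0.992049, i.e. 0.9920 to 4 decimal places.

0.9920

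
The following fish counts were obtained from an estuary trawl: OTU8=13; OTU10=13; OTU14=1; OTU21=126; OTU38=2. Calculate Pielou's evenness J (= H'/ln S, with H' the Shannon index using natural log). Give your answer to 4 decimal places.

Total N = 13+13+1+126+2 = 155, so the proportions are 0.083871, 0.083871, 0.006452, 0.812903, 0.012903 (working shown to 6 dp, full precision carried).
H' = −Σ pᵢ ln pᵢ = −((-0.207872) + (-0.207872) + (-0.032538) + (-0.168387) + (-0.056133)) = 0.672803.
With S = 5 species, ln S = 1.609438, so J = 0.672803/1.609438 = 0.418036, i.e. 0.4180 to 4 decimal places.

0.4180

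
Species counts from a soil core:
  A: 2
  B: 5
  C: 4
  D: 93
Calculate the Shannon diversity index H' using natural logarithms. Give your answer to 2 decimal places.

0.45

Total N = 2+5+4+93 = 104, so the proportions are 0.0192, 0.0481, 0.0385, 0.8942 (working shown to 4 dp, full precision carried).
Each pᵢ ln pᵢ term: 0.0192×(-3.9512)=-0.0760, 0.0481×(-3.0350)=-0.1459, 0.0385×(-3.2581)=-0.1253, 0.8942×(-0.1118)=-0.1000.
Sum = -0.4472, so H' = 0.45.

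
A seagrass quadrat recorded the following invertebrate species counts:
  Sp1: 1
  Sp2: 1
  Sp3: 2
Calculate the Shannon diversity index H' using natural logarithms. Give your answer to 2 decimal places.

Total N = 1+1+2 = 4, so the proportions are 0.25, 0.25, 0.5 (working shown to 4 dp, full precision carried).
Each pᵢ ln pᵢ term: 0.25×(-1.3863)=-0.3466, 0.25×(-1.3863)=-0.3466, 0.5×(-0.6931)=-0.3466.
Sum = -1.0397, so H' = 1.04.

1.04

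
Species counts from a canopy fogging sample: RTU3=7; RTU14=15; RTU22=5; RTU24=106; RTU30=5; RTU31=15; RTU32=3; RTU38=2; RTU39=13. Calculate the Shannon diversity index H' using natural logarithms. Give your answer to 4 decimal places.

1.3796

Total N = 7+15+5+106+5+15+3+2+13 = 171, so the proportions are 0.040936, 0.087719, 0.02924, 0.619883, 0.02924, 0.087719, 0.017544, 0.011696, 0.076023 (working shown to 6 dp, full precision carried).
Each pᵢ ln pᵢ term: 0.040936×(-3.195753)=-0.130820, 0.087719×(-2.433613)=-0.213475, 0.02924×(-3.532226)=-0.103281, 0.619883×(-0.478224)=-0.296443, 0.02924×(-3.532226)=-0.103281, 0.087719×(-2.433613)=-0.213475, 0.017544×(-4.043051)=-0.070931, 0.011696×(-4.448516)=-0.052029, 0.076023×(-2.576714)=-0.195891.
Sum = -1.379627, so H' = 1.3796.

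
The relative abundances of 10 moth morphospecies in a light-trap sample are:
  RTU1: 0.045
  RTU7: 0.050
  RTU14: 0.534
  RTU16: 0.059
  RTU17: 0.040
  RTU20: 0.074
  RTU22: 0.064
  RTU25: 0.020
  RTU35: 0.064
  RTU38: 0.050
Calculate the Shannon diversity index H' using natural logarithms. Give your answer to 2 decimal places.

Each pᵢ ln pᵢ term (working shown to 4 dp, full precision carried): 0.045×(-3.1011)=-0.1395, 0.05×(-2.9957)=-0.1498, 0.534×(-0.6274)=-0.3350, 0.059×(-2.8302)=-0.1670, 0.04×(-3.2189)=-0.1288, 0.074×(-2.6037)=-0.1927, 0.064×(-2.7489)=-0.1759, 0.02×(-3.9120)=-0.0782, 0.064×(-2.7489)=-0.1759, 0.05×(-2.9957)=-0.1498.
Sum = -1.6926, so H' = 1.69.

1.69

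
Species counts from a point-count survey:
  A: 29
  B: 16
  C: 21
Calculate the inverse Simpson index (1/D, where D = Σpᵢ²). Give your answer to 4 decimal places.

2.8322

Total N = 29+16+21 = 66, so the proportions are 0.43939394, 0.24242424, 0.31818182 (working shown to 8 dp, full precision carried).
D = 0.43939394² + 0.24242424² + 0.31818182² = 0.19306703 + 0.05876951 + 0.10123967 = 0.35307622.
So 1/D = 2.8322497, i.e. 2.8322 to 4 decimal places.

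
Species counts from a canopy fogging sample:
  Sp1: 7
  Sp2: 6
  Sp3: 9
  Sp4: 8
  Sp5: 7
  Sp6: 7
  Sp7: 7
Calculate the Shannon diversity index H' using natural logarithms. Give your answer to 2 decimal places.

1.94

Total N = 7+6+9+8+7+7+7 = 51, so the proportions are 0.1373, 0.1176, 0.1765, 0.1569, 0.1373, 0.1373, 0.1373 (working shown to 4 dp, full precision carried).
Each pᵢ ln pᵢ term: 0.1373×(-1.9859)=-0.2726, 0.1176×(-2.1401)=-0.2518, 0.1765×(-1.7346)=-0.3061, 0.1569×(-1.8524)=-0.2906, 0.1373×(-1.9859)=-0.2726, 0.1373×(-1.9859)=-0.2726, 0.1373×(-1.9859)=-0.2726.
Sum = -1.9388, so H' = 1.94.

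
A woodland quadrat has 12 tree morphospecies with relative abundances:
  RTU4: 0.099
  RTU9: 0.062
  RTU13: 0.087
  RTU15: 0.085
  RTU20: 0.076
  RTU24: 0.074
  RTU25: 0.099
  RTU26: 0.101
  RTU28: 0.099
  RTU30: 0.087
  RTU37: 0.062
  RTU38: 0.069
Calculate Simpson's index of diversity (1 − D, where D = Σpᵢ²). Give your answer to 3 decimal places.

0.914

D = 0.099² + 0.062² + 0.087² + 0.085² + 0.076² + 0.074² + 0.099² + 0.101² + 0.099² + 0.087² + 0.062² + 0.069² = 0.00980 + 0.00384 + 0.00757 + 0.00723 + 0.00578 + 0.00548 + 0.00980 + 0.01020 + 0.00980 + 0.00757 + 0.00384 + 0.00476 = 0.08567 (working shown to 5 dp, full precision carried).
So 1 − D = 0.91433, i.e. 0.914 to 3 decimal places.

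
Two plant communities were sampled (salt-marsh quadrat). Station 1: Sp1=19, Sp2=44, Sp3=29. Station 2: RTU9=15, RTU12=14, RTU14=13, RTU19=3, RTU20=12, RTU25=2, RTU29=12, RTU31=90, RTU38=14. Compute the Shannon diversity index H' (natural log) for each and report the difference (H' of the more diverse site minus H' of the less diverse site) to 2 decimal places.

Station 1: N=92, proportions 0.2065, 0.4783, 0.3152, giving H' = 1.0424 (working shown to 4 dp, full precision carried).
Station 2: N=175, proportions 0.0857, 0.08, 0.0743, 0.0171, 0.0686, 0.0114, 0.0686, 0.5143, 0.08, giving H' = 1.6381.
Difference = |1.0424 − 1.6381| = 0.5957, i.e. 0.60 to 2 decimal places.

0.60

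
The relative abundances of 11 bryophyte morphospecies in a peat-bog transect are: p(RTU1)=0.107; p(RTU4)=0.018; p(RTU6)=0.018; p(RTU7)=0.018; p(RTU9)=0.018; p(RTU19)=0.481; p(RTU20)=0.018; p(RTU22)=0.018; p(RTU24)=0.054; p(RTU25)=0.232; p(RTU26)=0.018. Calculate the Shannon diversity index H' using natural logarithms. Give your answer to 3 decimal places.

1.594

Each pᵢ ln pᵢ term (working shown to 5 dp, full precision carried): 0.107×(-2.23493)=-0.23914, 0.018×(-4.01738)=-0.07231, 0.018×(-4.01738)=-0.07231, 0.018×(-4.01738)=-0.07231, 0.018×(-4.01738)=-0.07231, 0.481×(-0.73189)=-0.35204, 0.018×(-4.01738)=-0.07231, 0.018×(-4.01738)=-0.07231, 0.054×(-2.91877)=-0.15761, 0.232×(-1.46102)=-0.33896, 0.018×(-4.01738)=-0.07231.
Sum = -1.59394, so H' = 1.594.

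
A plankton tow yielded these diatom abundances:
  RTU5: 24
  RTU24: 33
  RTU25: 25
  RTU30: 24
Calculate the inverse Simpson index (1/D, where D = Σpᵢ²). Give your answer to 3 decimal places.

3.920

Total N = 24+33+25+24 = 106, so the proportions are 0.2264151, 0.3113208, 0.2358491, 0.2264151 (working shown to 7 dp, full precision carried).
D = 0.2264151² + 0.3113208² + 0.2358491² + 0.2264151² = 0.0512638 + 0.0969206 + 0.0556248 + 0.0512638 = 0.2550730.
So 1/D = 3.92045, i.e. 3.920 to 3 decimal places.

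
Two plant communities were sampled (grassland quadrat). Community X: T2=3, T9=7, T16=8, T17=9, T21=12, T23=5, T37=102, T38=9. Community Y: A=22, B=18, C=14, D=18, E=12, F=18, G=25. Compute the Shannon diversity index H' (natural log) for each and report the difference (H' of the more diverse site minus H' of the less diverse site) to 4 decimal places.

Community X: N=155, proportions 0.019355, 0.045161, 0.051613, 0.058065, 0.077419, 0.032258, 0.658065, 0.058065, giving H' = 1.283967 (working shown to 6 dp, full precision carried).
Community Y: N=127, proportions 0.173228, 0.141732, 0.110236, 0.141732, 0.094488, 0.141732, 0.19685, giving H' = 1.920403.
Difference = |1.283967 − 1.920403| = 0.636436, i.e. 0.6364 to 4 decimal places.

0.6364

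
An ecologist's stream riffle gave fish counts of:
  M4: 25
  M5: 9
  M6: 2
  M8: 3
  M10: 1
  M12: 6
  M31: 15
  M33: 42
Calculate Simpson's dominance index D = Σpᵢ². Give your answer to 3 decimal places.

Total N = 25+9+2+3+1+6+15+42 = 103, so the proportions are 0.24272, 0.08738, 0.01942, 0.02913, 0.00971, 0.05825, 0.14563, 0.40777 (working shown to 5 dp, full precision carried).
D = 0.24272² + 0.08738² + 0.01942² + 0.02913² + 0.00971² + 0.05825² + 0.14563² + 0.40777² = 0.05891 + 0.00764 + 0.00038 + 0.00085 + 0.00009 + 0.00339 + 0.02121 + 0.16627 = 0.25874.
To 3 decimal places, D = 0.259.

0.259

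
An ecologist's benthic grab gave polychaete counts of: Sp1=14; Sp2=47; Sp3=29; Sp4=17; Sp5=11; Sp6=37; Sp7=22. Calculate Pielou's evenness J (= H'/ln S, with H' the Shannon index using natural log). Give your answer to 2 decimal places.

Total N = 14+47+29+17+11+37+22 = 177, so the proportions are 0.0791, 0.2655, 0.1638, 0.096, 0.0621, 0.209, 0.1243 (working shown to 4 dp, full precision carried).
H' = −Σ pᵢ ln pᵢ = −((-0.2007) + (-0.3521) + (-0.2964) + (-0.2250) + (-0.1727) + (-0.3272) + (-0.2592)) = 1.8332.
With S = 7 species, ln S = 1.9459, so J = 1.8332/1.9459 = 0.9421, i.e. 0.94 to 2 decimal places.

0.94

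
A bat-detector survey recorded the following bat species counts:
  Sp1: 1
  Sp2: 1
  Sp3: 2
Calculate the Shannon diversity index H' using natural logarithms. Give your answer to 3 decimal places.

Total N = 1+1+2 = 4, so the proportions are 0.25, 0.25, 0.5 (working shown to 5 dp, full precision carried).
Each pᵢ ln pᵢ term: 0.25×(-1.38629)=-0.34657, 0.25×(-1.38629)=-0.34657, 0.5×(-0.69315)=-0.34657.
Sum = -1.03972, so H' = 1.040.

1.040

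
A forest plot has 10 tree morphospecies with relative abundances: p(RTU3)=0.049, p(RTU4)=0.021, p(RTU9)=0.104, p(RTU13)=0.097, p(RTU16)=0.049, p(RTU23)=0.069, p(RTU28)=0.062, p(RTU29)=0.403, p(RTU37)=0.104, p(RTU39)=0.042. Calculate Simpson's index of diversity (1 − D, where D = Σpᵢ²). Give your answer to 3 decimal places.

0.791

D = 0.049² + 0.021² + 0.104² + 0.097² + 0.049² + 0.069² + 0.062² + 0.403² + 0.104² + 0.042² = 0.00240 + 0.00044 + 0.01082 + 0.00941 + 0.00240 + 0.00476 + 0.00384 + 0.16241 + 0.01082 + 0.00176 = 0.20906 (working shown to 5 dp, full precision carried).
So 1 − D = 0.79094, i.e. 0.791 to 3 decimal places.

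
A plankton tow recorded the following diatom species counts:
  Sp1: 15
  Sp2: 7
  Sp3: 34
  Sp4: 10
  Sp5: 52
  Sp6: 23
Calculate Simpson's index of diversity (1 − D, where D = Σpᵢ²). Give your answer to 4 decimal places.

Total N = 15+7+34+10+52+23 = 141, so the proportions are 0.106383, 0.049645, 0.241135, 0.070922, 0.368794, 0.163121 (working shown to 6 dp, full precision carried).
D = 0.106383² + 0.049645² + 0.241135² + 0.070922² + 0.368794² + 0.163121² = 0.011317 + 0.002465 + 0.058146 + 0.005030 + 0.136009 + 0.026608 = 0.239575.
So 1 − D = 0.760425, i.e. 0.7604 to 4 decimal places.

0.7604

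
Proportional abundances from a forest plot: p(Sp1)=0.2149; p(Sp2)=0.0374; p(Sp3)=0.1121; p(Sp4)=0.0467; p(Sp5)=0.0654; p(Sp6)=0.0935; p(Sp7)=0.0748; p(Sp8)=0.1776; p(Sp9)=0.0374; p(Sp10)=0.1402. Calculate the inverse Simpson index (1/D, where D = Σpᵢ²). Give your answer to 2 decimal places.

D = 0.2149² + 0.0374² + 0.1121² + 0.0467² + 0.0654² + 0.0935² + 0.0748² + 0.1776² + 0.0374² + 0.1402² = 0.046182 + 0.001399 + 0.012566 + 0.002181 + 0.004277 + 0.008742 + 0.005595 + 0.031542 + 0.001399 + 0.019656 = 0.133539 (working shown to 6 dp, full precision carried).
So 1/D = 7.4884, i.e. 7.49 to 2 decimal places.

7.49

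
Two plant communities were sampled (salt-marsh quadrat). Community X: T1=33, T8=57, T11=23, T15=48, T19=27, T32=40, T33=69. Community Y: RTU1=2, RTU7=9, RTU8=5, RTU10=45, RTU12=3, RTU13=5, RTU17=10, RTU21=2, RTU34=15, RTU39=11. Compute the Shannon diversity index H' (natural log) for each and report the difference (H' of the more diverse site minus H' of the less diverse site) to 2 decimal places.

0.04

Community X: N=297, proportions 0.1111, 0.1919, 0.0774, 0.1616, 0.0909, 0.1347, 0.2323, giving H' = 1.8807 (working shown to 4 dp, full precision carried).
Community Y: N=107, proportions 0.0187, 0.0841, 0.0467, 0.4206, 0.028, 0.0467, 0.0935, 0.0187, 0.1402, 0.1028, giving H' = 1.8386.
Difference = |1.8807 − 1.8386| = 0.0421, i.e. 0.04 to 2 decimal places.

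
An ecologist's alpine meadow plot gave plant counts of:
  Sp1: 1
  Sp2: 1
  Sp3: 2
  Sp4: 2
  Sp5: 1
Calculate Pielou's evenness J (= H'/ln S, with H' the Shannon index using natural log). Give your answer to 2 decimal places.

Total N = 1+1+2+2+1 = 7, so the proportions are 0.1429, 0.1429, 0.2857, 0.2857, 0.1429 (working shown to 4 dp, full precision carried).
H' = −Σ pᵢ ln pᵢ = −((-0.2780) + (-0.2780) + (-0.3579) + (-0.3579) + (-0.2780)) = 1.5498.
With S = 5 species, ln S = 1.6094, so J = 1.5498/1.6094 = 0.9630, i.e. 0.96 to 2 decimal places.

0.96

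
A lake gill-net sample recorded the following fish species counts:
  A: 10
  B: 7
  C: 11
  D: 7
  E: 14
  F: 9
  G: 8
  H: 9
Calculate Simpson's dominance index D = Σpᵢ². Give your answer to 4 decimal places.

Total N = 10+7+11+7+14+9+8+9 = 75, so the proportions are 0.133333, 0.093333, 0.146667, 0.093333, 0.186667, 0.12, 0.106667, 0.12 (working shown to 6 dp, full precision carried).
D = 0.133333² + 0.093333² + 0.146667² + 0.093333² + 0.186667² + 0.12² + 0.106667² + 0.12² = 0.017778 + 0.008711 + 0.021511 + 0.008711 + 0.034844 + 0.014400 + 0.011378 + 0.014400 = 0.131733.
To 4 decimal places, D = 0.1317.

0.1317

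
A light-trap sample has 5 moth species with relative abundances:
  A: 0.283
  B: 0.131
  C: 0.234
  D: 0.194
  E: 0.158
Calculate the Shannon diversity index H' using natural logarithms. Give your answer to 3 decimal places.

1.573

Each pᵢ ln pᵢ term (working shown to 5 dp, full precision carried): 0.283×(-1.26231)=-0.35723, 0.131×(-2.03256)=-0.26627, 0.234×(-1.45243)=-0.33987, 0.194×(-1.63990)=-0.31814, 0.158×(-1.84516)=-0.29154.
Sum = -1.57304, so H' = 1.573.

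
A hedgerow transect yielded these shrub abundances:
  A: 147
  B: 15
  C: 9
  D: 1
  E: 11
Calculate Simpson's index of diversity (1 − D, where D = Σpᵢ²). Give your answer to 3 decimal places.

0.342

Total N = 147+15+9+1+11 = 183, so the proportions are 0.80328, 0.08197, 0.04918, 0.00546, 0.06011 (working shown to 5 dp, full precision carried).
D = 0.80328² + 0.08197² + 0.04918² + 0.00546² + 0.06011² = 0.64526 + 0.00672 + 0.00242 + 0.00003 + 0.00361 = 0.65804.
So 1 − D = 0.34196, i.e. 0.342 to 3 decimal places.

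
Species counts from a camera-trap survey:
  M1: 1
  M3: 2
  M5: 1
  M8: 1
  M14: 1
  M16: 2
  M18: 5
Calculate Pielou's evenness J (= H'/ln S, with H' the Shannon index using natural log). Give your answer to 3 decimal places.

Total N = 1+2+1+1+1+2+5 = 13, so the proportions are 0.07692, 0.15385, 0.07692, 0.07692, 0.07692, 0.15385, 0.38462 (working shown to 5 dp, full precision carried).
H' = −Σ pᵢ ln pᵢ = −((-0.19730) + (-0.28797) + (-0.19730) + (-0.19730) + (-0.19730) + (-0.28797) + (-0.36750)) = 1.73266.
With S = 7 species, ln S = 1.94591, so J = 1.73266/1.94591 = 0.89041, i.e. 0.890 to 3 decimal places.

0.890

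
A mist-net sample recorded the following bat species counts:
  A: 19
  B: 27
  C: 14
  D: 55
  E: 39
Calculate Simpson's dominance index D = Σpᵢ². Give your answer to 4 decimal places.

0.2459

Total N = 19+27+14+55+39 = 154, so the proportions are 0.123377, 0.175325, 0.090909, 0.357143, 0.253247 (working shown to 6 dp, full precision carried).
D = 0.123377² + 0.175325² + 0.090909² + 0.357143² + 0.253247² = 0.015222 + 0.030739 + 0.008264 + 0.127551 + 0.064134 = 0.245910.
To 4 decimal places, D = 0.2459.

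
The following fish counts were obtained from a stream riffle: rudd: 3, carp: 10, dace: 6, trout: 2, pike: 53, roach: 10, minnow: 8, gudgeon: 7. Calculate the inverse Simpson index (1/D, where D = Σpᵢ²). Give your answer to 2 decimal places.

Total N = 3+10+6+2+53+10+8+7 = 99, so the proportions are 0.0303, 0.10101, 0.06061, 0.0202, 0.53535, 0.10101, 0.08081, 0.07071 (working shown to 5 dp, full precision carried).
D = 0.0303² + 0.10101² + 0.06061² + 0.0202² + 0.53535² + 0.10101² + 0.08081² + 0.07071² = 0.00092 + 0.01020 + 0.00367 + 0.00041 + 0.28660 + 0.01020 + 0.00653 + 0.00500 = 0.32354.
So 1/D = 3.0908, i.e. 3.09 to 2 decimal places.

3.09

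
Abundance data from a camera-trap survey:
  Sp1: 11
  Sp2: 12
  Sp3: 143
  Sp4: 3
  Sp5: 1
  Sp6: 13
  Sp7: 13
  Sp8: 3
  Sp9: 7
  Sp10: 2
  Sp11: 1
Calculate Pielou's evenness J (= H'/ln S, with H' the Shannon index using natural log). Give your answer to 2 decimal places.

0.52

Total N = 11+12+143+3+1+13+13+3+7+2+1 = 209, so the proportions are 0.0526, 0.0574, 0.6842, 0.0144, 0.0048, 0.0622, 0.0622, 0.0144, 0.0335, 0.0096, 0.0048 (working shown to 4 dp, full precision carried).
H' = −Σ pᵢ ln pᵢ = −((-0.1550) + (-0.1641) + (-0.2597) + (-0.0609) + (-0.0256) + (-0.1728) + (-0.1728) + (-0.0609) + (-0.1138) + (-0.0445) + (-0.0256)) = 1.2554.
With S = 11 species, ln S = 2.3979, so J = 1.2554/2.3979 = 0.5235, i.e. 0.52 to 2 decimal places.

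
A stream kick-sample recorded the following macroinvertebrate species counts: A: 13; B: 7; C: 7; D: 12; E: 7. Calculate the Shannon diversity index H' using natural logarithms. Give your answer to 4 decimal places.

1.5672

Total N = 13+7+7+12+7 = 46, so the proportions are 0.282609, 0.152174, 0.152174, 0.26087, 0.152174 (working shown to 6 dp, full precision carried).
Each pᵢ ln pᵢ term: 0.282609×(-1.263692)=-0.357130, 0.152174×(-1.882731)=-0.286503, 0.152174×(-1.882731)=-0.286503, 0.26087×(-1.343735)=-0.350539, 0.152174×(-1.882731)=-0.286503.
Sum = -1.567178, so H' = 1.5672.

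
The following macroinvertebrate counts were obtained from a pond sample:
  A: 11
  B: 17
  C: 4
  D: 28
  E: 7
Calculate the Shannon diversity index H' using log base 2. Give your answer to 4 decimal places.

Total N = 11+17+4+28+7 = 67, so the proportions are 0.164179, 0.253731, 0.059701, 0.41791, 0.104478 (working shown to 6 dp, full precision carried).
Each pᵢ log₂ pᵢ term: 0.164179×(-2.606658)=-0.427959, 0.253731×(-1.978626)=-0.502040, 0.059701×(-4.066089)=-0.242752, 0.41791×(-1.258734)=-0.526038, 0.104478×(-3.258734)=-0.340465.
Sum = -2.039253, so H' = 2.0393.

2.0393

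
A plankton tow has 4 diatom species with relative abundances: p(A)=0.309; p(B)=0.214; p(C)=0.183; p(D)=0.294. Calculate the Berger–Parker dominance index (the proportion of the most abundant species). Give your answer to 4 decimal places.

0.3090

The largest proportion is 0.309, i.e. d = 0.3090 to 4 decimal places.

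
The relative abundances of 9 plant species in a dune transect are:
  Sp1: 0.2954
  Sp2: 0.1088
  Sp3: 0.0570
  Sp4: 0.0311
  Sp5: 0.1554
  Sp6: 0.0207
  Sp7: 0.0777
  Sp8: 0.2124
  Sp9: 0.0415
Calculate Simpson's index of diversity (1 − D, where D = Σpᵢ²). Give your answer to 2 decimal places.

0.82

D = 0.2954² + 0.1088² + 0.057² + 0.0311² + 0.1554² + 0.0207² + 0.0777² + 0.2124² + 0.0415² = 0.0873 + 0.0118 + 0.0032 + 0.0010 + 0.0241 + 0.0004 + 0.0060 + 0.0451 + 0.0017 = 0.1808 (working shown to 4 dp, full precision carried).
So 1 − D = 0.8192, i.e. 0.82 to 2 decimal places.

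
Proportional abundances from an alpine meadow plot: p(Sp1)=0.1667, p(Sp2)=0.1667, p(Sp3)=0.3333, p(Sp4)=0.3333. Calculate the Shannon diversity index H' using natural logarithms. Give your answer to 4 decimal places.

1.3297

Each pᵢ ln pᵢ term (working shown to 6 dp, full precision carried): 0.1667×(-1.791559)=-0.298653, 0.1667×(-1.791559)=-0.298653, 0.3333×(-1.098712)=-0.366201, 0.3333×(-1.098712)=-0.366201.
Sum = -1.329708, so H' = 1.3297.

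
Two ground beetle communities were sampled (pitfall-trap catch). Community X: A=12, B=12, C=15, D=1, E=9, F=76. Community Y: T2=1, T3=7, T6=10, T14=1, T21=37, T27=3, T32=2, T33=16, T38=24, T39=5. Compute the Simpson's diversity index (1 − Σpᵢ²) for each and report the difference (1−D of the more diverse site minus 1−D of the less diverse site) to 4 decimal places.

0.1950

Community X: N=125, proportions 0.096, 0.096, 0.12, 0.008, 0.072, 0.608, giving 1−D = 0.592256 (working shown to 6 dp, full precision carried).
Community Y: N=106, proportions 0.009434, 0.066038, 0.09434, 0.009434, 0.349057, 0.028302, 0.018868, 0.150943, 0.226415, 0.04717, giving 1−D = 0.787291.
Difference = |0.592256 − 0.787291| = 0.195035, i.e. 0.1950 to 4 decimal places.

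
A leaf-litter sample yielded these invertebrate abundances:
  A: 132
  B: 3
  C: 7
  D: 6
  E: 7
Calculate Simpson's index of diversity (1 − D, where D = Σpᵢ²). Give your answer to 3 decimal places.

Total N = 132+3+7+6+7 = 155, so the proportions are 0.85161, 0.01935, 0.04516, 0.03871, 0.04516 (working shown to 5 dp, full precision carried).
D = 0.85161² + 0.01935² + 0.04516² + 0.03871² + 0.04516² = 0.72524 + 0.00037 + 0.00204 + 0.00150 + 0.00204 = 0.73120.
So 1 − D = 0.26880, i.e. 0.269 to 3 decimal places.

0.269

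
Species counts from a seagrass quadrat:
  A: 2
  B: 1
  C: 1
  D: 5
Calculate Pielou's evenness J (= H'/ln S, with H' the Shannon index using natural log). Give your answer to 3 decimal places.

Total N = 2+1+1+5 = 9, so the proportions are 0.22222, 0.11111, 0.11111, 0.55556 (working shown to 5 dp, full precision carried).
H' = −Σ pᵢ ln pᵢ = −((-0.33424) + (-0.24414) + (-0.24414) + (-0.32655)) = 1.14906.
With S = 4 species, ln S = 1.38629, so J = 1.14906/1.38629 = 0.82887, i.e. 0.829 to 3 decimal places.

0.829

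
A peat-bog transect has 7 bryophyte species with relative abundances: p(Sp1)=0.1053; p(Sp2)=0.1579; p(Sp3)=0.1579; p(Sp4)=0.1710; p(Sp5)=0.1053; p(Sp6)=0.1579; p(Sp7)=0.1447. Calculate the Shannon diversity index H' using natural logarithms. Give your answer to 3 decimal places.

Each pᵢ ln pᵢ term (working shown to 5 dp, full precision carried): 0.1053×(-2.25094)=-0.23702, 0.1579×(-1.84579)=-0.29145, 0.1579×(-1.84579)=-0.29145, 0.171×(-1.76609)=-0.30200, 0.1053×(-2.25094)=-0.23702, 0.1579×(-1.84579)=-0.29145, 0.1447×(-1.93309)=-0.27972.
Sum = -1.93012, so H' = 1.930.

1.930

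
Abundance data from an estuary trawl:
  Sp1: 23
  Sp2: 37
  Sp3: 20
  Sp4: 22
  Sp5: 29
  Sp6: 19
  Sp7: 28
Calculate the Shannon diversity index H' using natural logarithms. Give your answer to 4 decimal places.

Total N = 23+37+20+22+29+19+28 = 178, so the proportions are 0.129213, 0.207865, 0.11236, 0.123596, 0.162921, 0.106742, 0.157303 (working shown to 6 dp, full precision carried).
Each pᵢ ln pᵢ term: 0.129213×(-2.046289)=-0.264408, 0.207865×(-1.570866)=-0.326528, 0.11236×(-2.186051)=-0.245624, 0.123596×(-2.090741)=-0.258406, 0.162921×(-1.814488)=-0.295619, 0.106742×(-2.237345)=-0.238818, 0.157303×(-1.849579)=-0.290945.
Sum = -1.920348, so H' = 1.9203.

1.9203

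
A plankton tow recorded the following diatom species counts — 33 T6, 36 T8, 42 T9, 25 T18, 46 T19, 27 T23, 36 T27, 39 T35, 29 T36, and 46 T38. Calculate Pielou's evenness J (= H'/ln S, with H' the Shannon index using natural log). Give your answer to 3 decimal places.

Total N = 33+36+42+25+46+27+36+39+29+46 = 359, so the proportions are 0.09192, 0.10028, 0.11699, 0.06964, 0.12813, 0.07521, 0.10028, 0.10864, 0.08078, 0.12813 (working shown to 5 dp, full precision carried).
H' = −Σ pᵢ ln pᵢ = −((-0.21940) + (-0.23062) + (-0.25102) + (-0.18555) + (-0.26327) + (-0.19460) + (-0.23062) + (-0.24114) + (-0.20324) + (-0.26327)) = 2.28275.
With S = 10 species, ln S = 2.30259, so J = 2.28275/2.30259 = 0.99139, i.e. 0.991 to 3 decimal places.

0.991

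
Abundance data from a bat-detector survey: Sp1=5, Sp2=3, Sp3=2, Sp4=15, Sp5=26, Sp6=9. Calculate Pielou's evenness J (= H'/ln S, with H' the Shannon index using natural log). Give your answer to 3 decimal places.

Total N = 5+3+2+15+26+9 = 60, so the proportions are 0.08333, 0.05, 0.03333, 0.25, 0.43333, 0.15 (working shown to 5 dp, full precision carried).
H' = −Σ pᵢ ln pᵢ = −((-0.20708) + (-0.14979) + (-0.11337) + (-0.34657) + (-0.36237) + (-0.28457)) = 1.46375.
With S = 6 species, ln S = 1.79176, so J = 1.46375/1.79176 = 0.81694, i.e. 0.817 to 3 decimal places.

0.817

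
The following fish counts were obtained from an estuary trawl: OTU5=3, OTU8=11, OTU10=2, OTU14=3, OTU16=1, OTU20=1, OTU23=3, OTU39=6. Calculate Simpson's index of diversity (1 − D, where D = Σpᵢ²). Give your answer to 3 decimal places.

0.789

Total N = 3+11+2+3+1+1+3+6 = 30, so the proportions are 0.1, 0.36667, 0.06667, 0.1, 0.03333, 0.03333, 0.1, 0.2 (working shown to 5 dp, full precision carried).
D = 0.1² + 0.36667² + 0.06667² + 0.1² + 0.03333² + 0.03333² + 0.1² + 0.2² = 0.01000 + 0.13444 + 0.00444 + 0.01000 + 0.00111 + 0.00111 + 0.01000 + 0.04000 = 0.21111.
So 1 − D = 0.78889, i.e. 0.789 to 3 decimal places.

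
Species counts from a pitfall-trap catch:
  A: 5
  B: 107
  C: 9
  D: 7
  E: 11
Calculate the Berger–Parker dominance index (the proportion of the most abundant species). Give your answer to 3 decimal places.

0.770

Total N = 5+107+9+7+11 = 139, so the proportions are 0.03597, 0.76978, 0.06475, 0.05036, 0.07914 (working shown to 5 dp, full precision carried).
The largest proportion is 0.76978, i.e. d = 0.770 to 3 decimal places.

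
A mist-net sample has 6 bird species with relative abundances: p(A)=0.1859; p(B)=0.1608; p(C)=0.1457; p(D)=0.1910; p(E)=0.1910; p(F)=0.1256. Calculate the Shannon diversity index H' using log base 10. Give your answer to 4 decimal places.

Each pᵢ log₁₀ pᵢ term (working shown to 6 dp, full precision carried): 0.1859×(-0.730721)=-0.135841, 0.1608×(-0.793714)=-0.127629, 0.1457×(-0.836540)=-0.121884, 0.191×(-0.718967)=-0.137323, 0.191×(-0.718967)=-0.137323, 0.1256×(-0.901010)=-0.113167.
Sum = -0.773166, so H' = 0.7732.

0.7732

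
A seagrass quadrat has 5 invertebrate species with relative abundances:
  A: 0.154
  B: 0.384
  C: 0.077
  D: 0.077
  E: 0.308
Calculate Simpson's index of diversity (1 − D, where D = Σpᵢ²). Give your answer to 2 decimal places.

D = 0.154² + 0.384² + 0.077² + 0.077² + 0.308² = 0.0237 + 0.1475 + 0.0059 + 0.0059 + 0.0949 = 0.2779 (working shown to 4 dp, full precision carried).
So 1 − D = 0.7221, i.e. 0.72 to 2 decimal places.

0.72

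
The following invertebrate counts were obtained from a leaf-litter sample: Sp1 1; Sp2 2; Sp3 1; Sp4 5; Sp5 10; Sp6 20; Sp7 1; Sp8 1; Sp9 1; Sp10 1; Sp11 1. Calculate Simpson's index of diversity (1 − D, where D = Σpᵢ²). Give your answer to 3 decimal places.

0.723

Total N = 1+2+1+5+10+20+1+1+1+1+1 = 44, so the proportions are 0.02273, 0.04545, 0.02273, 0.11364, 0.22727, 0.45455, 0.02273, 0.02273, 0.02273, 0.02273, 0.02273 (working shown to 5 dp, full precision carried).
D = 0.02273² + 0.04545² + 0.02273² + 0.11364² + 0.22727² + 0.45455² + 0.02273² + 0.02273² + 0.02273² + 0.02273² + 0.02273² = 0.00052 + 0.00207 + 0.00052 + 0.01291 + 0.05165 + 0.20661 + 0.00052 + 0.00052 + 0.00052 + 0.00052 + 0.00052 = 0.27686.
So 1 − D = 0.72314, i.e. 0.723 to 3 decimal places.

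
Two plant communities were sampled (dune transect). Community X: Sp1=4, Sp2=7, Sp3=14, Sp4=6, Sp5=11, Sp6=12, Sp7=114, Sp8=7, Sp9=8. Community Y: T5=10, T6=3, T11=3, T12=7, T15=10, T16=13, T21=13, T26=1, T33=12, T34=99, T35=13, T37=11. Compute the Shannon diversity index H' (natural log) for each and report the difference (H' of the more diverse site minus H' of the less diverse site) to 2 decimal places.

0.38

Community X: N=183, proportions 0.0219, 0.0383, 0.0765, 0.0328, 0.0601, 0.0656, 0.623, 0.0383, 0.0437, giving H' = 1.4213 (working shown to 4 dp, full precision carried).
Community Y: N=195, proportions 0.0513, 0.0154, 0.0154, 0.0359, 0.0513, 0.0667, 0.0667, 0.0051, 0.0615, 0.5077, 0.0667, 0.0564, giving H' = 1.7991.
Difference = |1.4213 − 1.7991| = 0.3778, i.e. 0.38 to 2 decimal places.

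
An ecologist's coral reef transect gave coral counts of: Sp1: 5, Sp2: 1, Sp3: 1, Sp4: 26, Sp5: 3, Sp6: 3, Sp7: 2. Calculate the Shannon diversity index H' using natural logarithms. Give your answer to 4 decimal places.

1.2566

Total N = 5+1+1+26+3+3+2 = 41, so the proportions are 0.121951, 0.02439, 0.02439, 0.634146, 0.073171, 0.073171, 0.04878 (working shown to 6 dp, full precision carried).
Each pᵢ ln pᵢ term: 0.121951×(-2.104134)=-0.256602, 0.02439×(-3.713572)=-0.090575, 0.02439×(-3.713572)=-0.090575, 0.634146×(-0.455476)=-0.288838, 0.073171×(-2.614960)=-0.191339, 0.073171×(-2.614960)=-0.191339, 0.04878×(-3.020425)=-0.147338.
Sum = -1.256605, so H' = 1.2566.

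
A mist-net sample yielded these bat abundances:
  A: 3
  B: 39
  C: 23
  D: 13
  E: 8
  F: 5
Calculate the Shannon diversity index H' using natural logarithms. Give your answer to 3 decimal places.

1.474

Total N = 3+39+23+13+8+5 = 91, so the proportions are 0.03297, 0.42857, 0.25275, 0.14286, 0.08791, 0.05495 (working shown to 5 dp, full precision carried).
Each pᵢ ln pᵢ term: 0.03297×(-3.41225)=-0.11249, 0.42857×(-0.84730)=-0.36313, 0.25275×(-1.37537)=-0.34762, 0.14286×(-1.94591)=-0.27799, 0.08791×(-2.43142)=-0.21375, 0.05495×(-2.90142)=-0.15942.
Sum = -1.47440, so H' = 1.474.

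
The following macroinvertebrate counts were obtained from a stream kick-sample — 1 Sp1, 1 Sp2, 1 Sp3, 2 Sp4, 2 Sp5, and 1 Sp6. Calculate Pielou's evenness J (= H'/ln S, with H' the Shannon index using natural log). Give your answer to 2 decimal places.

Total N = 1+1+1+2+2+1 = 8, so the proportions are 0.125, 0.125, 0.125, 0.25, 0.25, 0.125 (working shown to 4 dp, full precision carried).
H' = −Σ pᵢ ln pᵢ = −((-0.2599) + (-0.2599) + (-0.2599) + (-0.3466) + (-0.3466) + (-0.2599)) = 1.7329.
With S = 6 species, ln S = 1.7918, so J = 1.7329/1.7918 = 0.9671, i.e. 0.97 to 2 decimal places.

0.97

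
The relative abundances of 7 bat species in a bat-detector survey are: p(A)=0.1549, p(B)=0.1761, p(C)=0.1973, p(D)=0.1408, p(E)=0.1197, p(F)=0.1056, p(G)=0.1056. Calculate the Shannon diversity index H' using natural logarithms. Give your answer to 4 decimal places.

Each pᵢ ln pᵢ term (working shown to 6 dp, full precision carried): 0.1549×(-1.864976)=-0.288885, 0.1761×(-1.736703)=-0.305833, 0.1973×(-1.623030)=-0.320224, 0.1408×(-1.960415)=-0.276026, 0.1197×(-2.122767)=-0.254095, 0.1056×(-2.248097)=-0.237399, 0.1056×(-2.248097)=-0.237399.
Sum = -1.919862, so H' = 1.9199.

1.9199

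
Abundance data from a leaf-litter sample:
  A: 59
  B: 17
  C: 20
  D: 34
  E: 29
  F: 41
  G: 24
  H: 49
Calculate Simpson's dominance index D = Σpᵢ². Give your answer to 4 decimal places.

Total N = 59+17+20+34+29+41+24+49 = 273, so the proportions are 0.216117, 0.062271, 0.07326, 0.124542, 0.106227, 0.150183, 0.087912, 0.179487 (working shown to 6 dp, full precision carried).
D = 0.216117² + 0.062271² + 0.07326² + 0.124542² + 0.106227² + 0.150183² + 0.087912² + 0.179487² = 0.046707 + 0.003878 + 0.005367 + 0.015511 + 0.011284 + 0.022555 + 0.007729 + 0.032216 = 0.145245.
To 4 decimal places, D = 0.1452.

0.1452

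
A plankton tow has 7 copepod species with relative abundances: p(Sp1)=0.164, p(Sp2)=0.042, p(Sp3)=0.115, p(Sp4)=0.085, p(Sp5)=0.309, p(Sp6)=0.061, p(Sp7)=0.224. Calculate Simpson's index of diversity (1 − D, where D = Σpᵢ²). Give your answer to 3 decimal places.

0.802

D = 0.164² + 0.042² + 0.115² + 0.085² + 0.309² + 0.061² + 0.224² = 0.02690 + 0.00176 + 0.01323 + 0.00723 + 0.09548 + 0.00372 + 0.05018 = 0.19849 (working shown to 5 dp, full precision carried).
So 1 − D = 0.80151, i.e. 0.802 to 3 decimal places.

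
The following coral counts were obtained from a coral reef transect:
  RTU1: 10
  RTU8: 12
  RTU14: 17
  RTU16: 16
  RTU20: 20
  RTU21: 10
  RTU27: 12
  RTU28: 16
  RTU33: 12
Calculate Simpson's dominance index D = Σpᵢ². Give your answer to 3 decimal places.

Total N = 10+12+17+16+20+10+12+16+12 = 125, so the proportions are 0.08, 0.096, 0.136, 0.128, 0.16, 0.08, 0.096, 0.128, 0.096 (working shown to 5 dp, full precision carried).
D = 0.08² + 0.096² + 0.136² + 0.128² + 0.16² + 0.08² + 0.096² + 0.128² + 0.096² = 0.00640 + 0.00922 + 0.01850 + 0.01638 + 0.02560 + 0.00640 + 0.00922 + 0.01638 + 0.00922 = 0.11731.
To 3 decimal places, D = 0.117.

0.117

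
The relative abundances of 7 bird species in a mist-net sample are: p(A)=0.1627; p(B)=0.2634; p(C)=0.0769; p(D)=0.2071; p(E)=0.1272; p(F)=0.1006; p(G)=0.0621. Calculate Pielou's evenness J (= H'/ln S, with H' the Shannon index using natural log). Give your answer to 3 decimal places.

0.944

H' = −Σ pᵢ ln pᵢ = −((-0.29544) + (-0.35140) + (-0.19727) + (-0.32609) + (-0.26229) + (-0.23104) + (-0.17258)) = 1.83609 (working shown to 5 dp, full precision carried).
With S = 7 species, ln S = 1.94591, so J = 1.83609/1.94591 = 0.94357, i.e. 0.944 to 3 decimal places.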